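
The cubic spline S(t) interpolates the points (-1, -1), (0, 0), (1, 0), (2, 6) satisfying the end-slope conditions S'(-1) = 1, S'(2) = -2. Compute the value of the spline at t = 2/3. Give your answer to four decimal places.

Write σ_i for S''(x_i). With h_i = 1, 1, 1 and divided differences Δ_i = 1, 0, 6, the continuity of S' gives the tridiagonal system
  1·σ_0 + 4·σ_1 + 1·σ_2 = 6(Δ_1 - Δ_0) = -6
  1·σ_1 + 4·σ_2 + 1·σ_3 = 6(Δ_2 - Δ_1) = 36
Clamped end conditions give two more equations: 2h_0·σ_0 + h_0·σ_1 = 6(Δ_0 - S'(-1)) = 0 and h_2·σ_2 + 2h_2·σ_3 = 6(S'(2) - Δ_2) = -48.
Hence σ_0 = 18/5, σ_1 = -36/5, σ_2 = 96/5, σ_3 = -168/5.
On [0, 1], S(t) = 0 - 4/5·t - 18/5·t² + 22/5·t³.
With t = 2/3: S(2/3) = -112/135.

-0.8296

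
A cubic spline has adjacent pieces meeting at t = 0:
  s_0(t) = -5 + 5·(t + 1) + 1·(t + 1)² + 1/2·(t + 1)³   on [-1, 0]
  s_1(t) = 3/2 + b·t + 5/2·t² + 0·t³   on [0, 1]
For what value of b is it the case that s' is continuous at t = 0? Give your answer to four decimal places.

8.5000

s_0'(t) = 5 + 2·(t + 1) + 3/2·(t + 1)², so s_0'(0) = 17/2. On the right, s_1'(0) = b, so b = 17/2.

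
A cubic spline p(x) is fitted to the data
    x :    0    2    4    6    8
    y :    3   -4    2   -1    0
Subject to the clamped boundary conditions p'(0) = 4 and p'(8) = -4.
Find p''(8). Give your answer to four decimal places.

With M_i denoting the second derivative at x_i, h_i = 2, 2, 2, 2, and Δ_i = (y_(i+1) − y_i)/h_i = -7/2, 3, -3/2, 1/2:
  2·M_0 + 8·M_1 + 2·M_2 = 6(Δ_1 - Δ_0) = 39
  2·M_1 + 8·M_2 + 2·M_3 = 6(Δ_2 - Δ_1) = -27
  2·M_2 + 8·M_3 + 2·M_4 = 6(Δ_3 - Δ_2) = 12
Clamped end conditions give two more equations: 2h_0·M_0 + h_0·M_1 = 6(Δ_0 - p'(0)) = -45 and h_3·M_3 + 2h_3·M_4 = 6(p'(8) - Δ_3) = -27.
Solving the tridiagonal system: M_0 = -1873/112, M_1 = 613/56, M_2 = -121/16, M_3 = 325/56, M_4 = -1081/112.

-9.6518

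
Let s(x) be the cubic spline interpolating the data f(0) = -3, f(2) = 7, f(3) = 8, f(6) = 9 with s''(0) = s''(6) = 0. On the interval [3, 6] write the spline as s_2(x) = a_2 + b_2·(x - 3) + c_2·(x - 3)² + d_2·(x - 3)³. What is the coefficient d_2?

0

Write M_i for s''(x_i). With h_i = 2, 1, 3 and divided differences Δ_i = 5, 1, 1/3, the continuity of s' gives the tridiagonal system
  2·M_0 + 6·M_1 + 1·M_2 = 6(Δ_1 - Δ_0) = -24
  1·M_1 + 8·M_2 + 3·M_3 = 6(Δ_2 - Δ_1) = -4
Natural end conditions: M_0 = M_3 = 0.
Solving the tridiagonal system: M_0 = 0, M_1 = -4, M_2 = 0, M_3 = 0.
On [3, 6], with s_2(x) = a_2 + b_2·(x - 3) + c_2·(x - 3)² + d_2·(x - 3)³: c_2 = M_2/2 = 0, d_2 = (M_3 - M_2)/(6h_2) = 0, b_2 = Δ_2 - h_2(2M_2 + M_3)/6 = 1/3.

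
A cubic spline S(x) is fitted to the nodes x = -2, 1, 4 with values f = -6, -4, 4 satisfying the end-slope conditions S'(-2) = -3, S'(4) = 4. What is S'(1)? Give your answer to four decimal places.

2.2500

With M_i denoting the second derivative at x_i, h_i = 3, 3, and Δ_i = (y_(i+1) − y_i)/h_i = 2/3, 8/3:
  3·M_0 + 12·M_1 + 3·M_2 = 6(Δ_1 - Δ_0) = 12
Clamped end conditions give two more equations: 2h_0·M_0 + h_0·M_1 = 6(Δ_0 - S'(-2)) = 22 and h_1·M_1 + 2h_1·M_2 = 6(S'(4) - Δ_1) = 8.
Forward elimination and back-substitution give M_0 = 23/6, M_1 = -1/3, M_2 = 3/2.
On [1, 4], S'(x) = b_1 + 2c_1·(x - 1) + 3d_1·(x - 1)² with b_1 = Δ_1 - h_1(2M_1 + M_2)/6 = 9/4, c_1 = M_1/2 = -1/6, d_1 = (M_2 - M_1)/(6h_1) = 11/108. So S'(1) = 9/4.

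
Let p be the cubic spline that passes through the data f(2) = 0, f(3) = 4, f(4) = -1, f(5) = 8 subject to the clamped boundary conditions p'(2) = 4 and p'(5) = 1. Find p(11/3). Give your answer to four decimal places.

Write σ_i for p''(x_i). With h_i = 1, 1, 1 and divided differences Δ_i = 4, -5, 9, the continuity of p' gives the tridiagonal system
  1·σ_0 + 4·σ_1 + 1·σ_2 = 6(Δ_1 - Δ_0) = -54
  1·σ_1 + 4·σ_2 + 1·σ_3 = 6(Δ_2 - Δ_1) = 84
Clamped end conditions give two more equations: 2h_0·σ_0 + h_0·σ_1 = 6(Δ_0 - p'(2)) = 0 and h_2·σ_2 + 2h_2·σ_3 = 6(p'(5) - Δ_2) = -48.
Forward elimination and back-substitution give σ_0 = 66/5, σ_1 = -132/5, σ_2 = 192/5, σ_3 = -216/5.
On [3, 4], p(t) = 4 - 13/5·(t - 3) - 66/5·(t - 3)² + 54/5·(t - 3)³.
With (t - 3) = 2/3: p(11/3) = -2/5.

-0.4000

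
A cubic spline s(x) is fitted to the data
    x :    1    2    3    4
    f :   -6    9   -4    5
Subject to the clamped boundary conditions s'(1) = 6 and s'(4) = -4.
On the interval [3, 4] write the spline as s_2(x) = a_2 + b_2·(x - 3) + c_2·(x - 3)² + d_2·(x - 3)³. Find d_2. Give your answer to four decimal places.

Let σ_i = s''(x_i). Step sizes h_i = 1, 1, 1; slopes of the chords Δ_i = (y_(i+1) - y_i)/h_i = 15, -13, 9.
  1·σ_0 + 4·σ_1 + 1·σ_2 = 6(Δ_1 - Δ_0) = -168
  1·σ_1 + 4·σ_2 + 1·σ_3 = 6(Δ_2 - Δ_1) = 132
Clamped end conditions give two more equations: 2h_0·σ_0 + h_0·σ_1 = 6(Δ_0 - s'(1)) = 54 and h_2·σ_2 + 2h_2·σ_3 = 6(s'(4) - Δ_2) = -78.
Forward elimination and back-substitution give σ_0 = 974/15, σ_1 = -1138/15, σ_2 = 1058/15, σ_3 = -1114/15.
On [3, 4], with s_2(x) = a_2 + b_2·(x - 3) + c_2·(x - 3)² + d_2·(x - 3)³: c_2 = σ_2/2 = 529/15, d_2 = (σ_3 - σ_2)/(6h_2) = -362/15, b_2 = Δ_2 - h_2(2σ_2 + σ_3)/6 = -32/15.

-24.1333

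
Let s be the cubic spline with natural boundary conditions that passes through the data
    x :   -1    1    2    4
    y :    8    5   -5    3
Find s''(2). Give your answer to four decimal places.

Write M_i for s''(x_i). With h_i = 2, 1, 2 and divided differences Δ_i = -3/2, -10, 4, the continuity of s' gives the tridiagonal system
  2·M_0 + 6·M_1 + 1·M_2 = 6(Δ_1 - Δ_0) = -51
  1·M_1 + 6·M_2 + 2·M_3 = 6(Δ_2 - Δ_1) = 84
Natural end conditions: M_0 = M_3 = 0.
Hence M_0 = 0, M_1 = -78/7, M_2 = 111/7, M_3 = 0.

15.8571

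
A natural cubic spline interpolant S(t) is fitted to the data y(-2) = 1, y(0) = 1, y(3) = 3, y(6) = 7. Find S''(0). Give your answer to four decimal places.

0.3243

With σ_i denoting the second derivative at x_i, h_i = 2, 3, 3, and Δ_i = (y_(i+1) − y_i)/h_i = 0, 2/3, 4/3:
  2·σ_0 + 10·σ_1 + 3·σ_2 = 6(Δ_1 - Δ_0) = 4
  3·σ_1 + 12·σ_2 + 3·σ_3 = 6(Δ_2 - Δ_1) = 4
Natural end conditions: σ_0 = σ_3 = 0.
Solving the tridiagonal system: σ_0 = 0, σ_1 = 12/37, σ_2 = 28/111, σ_3 = 0.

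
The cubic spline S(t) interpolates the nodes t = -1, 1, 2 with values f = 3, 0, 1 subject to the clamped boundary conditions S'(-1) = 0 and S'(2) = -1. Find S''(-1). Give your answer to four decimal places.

Let M_i = S''(x_i). Step sizes h_i = 2, 1; slopes of the chords Δ_i = (y_(i+1) - y_i)/h_i = -3/2, 1.
  2·M_0 + 6·M_1 + 1·M_2 = 6(Δ_1 - Δ_0) = 15
Clamped end conditions give two more equations: 2h_0·M_0 + h_0·M_1 = 6(Δ_0 - S'(-1)) = -9 and h_1·M_1 + 2h_1·M_2 = 6(S'(2) - Δ_1) = -12.
Solving: M_0 = -61/12, M_1 = 17/3, M_2 = -53/6.

-5.0833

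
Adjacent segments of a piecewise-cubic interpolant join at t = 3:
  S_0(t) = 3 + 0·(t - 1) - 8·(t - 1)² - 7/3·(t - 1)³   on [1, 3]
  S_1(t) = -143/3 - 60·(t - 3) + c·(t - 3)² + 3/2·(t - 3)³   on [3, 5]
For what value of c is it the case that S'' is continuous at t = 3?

S_0''(t) = -16 - 14·(t - 1), so S_0''(3) = -44. On the right, S_1''(3) = 2c, so c = -22.

-22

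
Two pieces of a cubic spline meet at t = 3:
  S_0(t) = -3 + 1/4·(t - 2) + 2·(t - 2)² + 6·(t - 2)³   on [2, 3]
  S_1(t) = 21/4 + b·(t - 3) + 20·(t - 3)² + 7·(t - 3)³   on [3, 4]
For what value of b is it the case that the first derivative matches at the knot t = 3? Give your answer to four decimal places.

22.2500

S_0'(t) = 1/4 + 4·(t - 2) + 18·(t - 2)², so S_0'(3) = 89/4. On the right, S_1'(3) = b, so b = 89/4.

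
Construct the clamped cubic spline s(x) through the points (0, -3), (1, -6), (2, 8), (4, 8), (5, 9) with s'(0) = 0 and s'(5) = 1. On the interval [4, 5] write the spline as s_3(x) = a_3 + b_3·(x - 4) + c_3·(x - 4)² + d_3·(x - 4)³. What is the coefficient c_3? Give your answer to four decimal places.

Put M_i = s'' at the i-th knot. Here h = (1, 1, 2, 1) and Δ = (-3, 14, 0, 1), so the interior equations h_(i-1)·M_(i-1) + 2(h_(i-1)+h_i)·M_i + h_i·M_(i+1) = 6(Δ_i − Δ_(i-1)) read
  1·M_0 + 4·M_1 + 1·M_2 = 6(Δ_1 - Δ_0) = 102
  1·M_1 + 6·M_2 + 2·M_3 = 6(Δ_2 - Δ_1) = -84
  2·M_2 + 6·M_3 + 1·M_4 = 6(Δ_3 - Δ_2) = 6
Clamped end conditions give two more equations: 2h_0·M_0 + h_0·M_1 = 6(Δ_0 - s'(0)) = -18 and h_3·M_3 + 2h_3·M_4 = 6(s'(5) - Δ_3) = 0.
Forward elimination and back-substitution give M_0 = -1807/64, M_1 = 1231/32, M_2 = -1513/64, M_3 = 155/16, M_4 = -155/32.
On [4, 5], with s_3(x) = a_3 + b_3·(x - 4) + c_3·(x - 4)² + d_3·(x - 4)³: c_3 = M_3/2 = 155/32, d_3 = (M_4 - M_3)/(6h_3) = -155/64, b_3 = Δ_3 - h_3(2M_3 + M_4)/6 = -91/64.

4.8438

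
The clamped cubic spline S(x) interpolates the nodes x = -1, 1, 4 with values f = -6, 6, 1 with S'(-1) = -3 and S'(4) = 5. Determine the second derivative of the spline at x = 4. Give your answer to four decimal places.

12.8667

Put M_i = S'' at the i-th knot. Here h = (2, 3) and Δ = (6, -5/3), so the interior equations h_(i-1)·M_(i-1) + 2(h_(i-1)+h_i)·M_i + h_i·M_(i+1) = 6(Δ_i − Δ_(i-1)) read
  2·M_0 + 10·M_1 + 3·M_2 = 6(Δ_1 - Δ_0) = -46
Clamped end conditions give two more equations: 2h_0·M_0 + h_0·M_1 = 6(Δ_0 - S'(-1)) = 54 and h_1·M_1 + 2h_1·M_2 = 6(S'(4) - Δ_1) = 40.
Forward elimination and back-substitution give M_0 = 197/10, M_1 = -62/5, M_2 = 193/15.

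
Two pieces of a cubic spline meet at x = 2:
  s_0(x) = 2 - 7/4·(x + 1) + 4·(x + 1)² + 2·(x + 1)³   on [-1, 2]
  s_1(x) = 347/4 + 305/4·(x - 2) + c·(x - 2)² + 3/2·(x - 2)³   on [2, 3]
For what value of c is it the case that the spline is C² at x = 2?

s_0''(x) = 8 + 12·(x + 1), so s_0''(2) = 44. On the right, s_1''(2) = 2c, so c = 22.

22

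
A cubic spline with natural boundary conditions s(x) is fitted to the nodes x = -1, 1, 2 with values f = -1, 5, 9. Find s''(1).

1

Put m_i = s'' at the i-th knot. Here h = (2, 1) and Δ = (3, 4), so the interior equations h_(i-1)·m_(i-1) + 2(h_(i-1)+h_i)·m_i + h_i·m_(i+1) = 6(Δ_i − Δ_(i-1)) read
  2·m_0 + 6·m_1 + 1·m_2 = 6(Δ_1 - Δ_0) = 6
Natural end conditions: m_0 = m_2 = 0.
Solving: m_0 = 0, m_1 = 1, m_2 = 0.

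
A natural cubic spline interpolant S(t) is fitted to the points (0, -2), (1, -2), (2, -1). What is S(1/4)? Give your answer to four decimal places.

Write M_i for S''(x_i). With h_i = 1, 1 and divided differences Δ_i = 0, 1, the continuity of S' gives the tridiagonal system
  1·M_0 + 4·M_1 + 1·M_2 = 6(Δ_1 - Δ_0) = 6
Natural end conditions: M_0 = M_2 = 0.
Hence M_0 = 0, M_1 = 3/2, M_2 = 0.
On [0, 1], S(t) = -2 - 1/4·t + 0·t² + 1/4·t³.
With t = 1/4: S(1/4) = -527/256.

-2.0586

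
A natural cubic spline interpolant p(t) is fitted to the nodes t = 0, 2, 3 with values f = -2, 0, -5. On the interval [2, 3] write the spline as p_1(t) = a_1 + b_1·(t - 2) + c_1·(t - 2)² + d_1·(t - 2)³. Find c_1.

-3

Write m_i for p''(x_i). With h_i = 2, 1 and divided differences Δ_i = 1, -5, the continuity of p' gives the tridiagonal system
  2·m_0 + 6·m_1 + 1·m_2 = 6(Δ_1 - Δ_0) = -36
Natural end conditions: m_0 = m_2 = 0.
Forward elimination and back-substitution give m_0 = 0, m_1 = -6, m_2 = 0.
On [2, 3], with p_1(t) = a_1 + b_1·(t - 2) + c_1·(t - 2)² + d_1·(t - 2)³: c_1 = m_1/2 = -3, d_1 = (m_2 - m_1)/(6h_1) = 1, b_1 = Δ_1 - h_1(2m_1 + m_2)/6 = -3.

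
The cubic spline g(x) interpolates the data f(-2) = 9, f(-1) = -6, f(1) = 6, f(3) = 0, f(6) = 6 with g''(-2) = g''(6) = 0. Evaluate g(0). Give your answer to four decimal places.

-2.7981

With M_i denoting the second derivative at x_i, h_i = 1, 2, 2, 3, and Δ_i = (y_(i+1) − y_i)/h_i = -15, 6, -3, 2:
  1·M_0 + 6·M_1 + 2·M_2 = 6(Δ_1 - Δ_0) = 126
  2·M_1 + 8·M_2 + 2·M_3 = 6(Δ_2 - Δ_1) = -54
  2·M_2 + 10·M_3 + 3·M_4 = 6(Δ_3 - Δ_2) = 30
Natural end conditions: M_0 = M_4 = 0.
Solving the tridiagonal system: M_0 = 0, M_1 = 1347/52, M_2 = -765/52, M_3 = 309/52, M_4 = 0.
On [-1, 1], g(x) = -6 - 331/52·(x + 1) + 1347/104·(x + 1)² - 44/13·(x + 1)³.
With (x + 1) = 1: g(0) = -291/104.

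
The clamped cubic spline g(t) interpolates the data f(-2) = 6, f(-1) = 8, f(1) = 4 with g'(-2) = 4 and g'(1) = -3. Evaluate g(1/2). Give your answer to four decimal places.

5.4844

With m_i denoting the second derivative at x_i, h_i = 1, 2, and Δ_i = (y_(i+1) − y_i)/h_i = 2, -2:
  1·m_0 + 6·m_1 + 2·m_2 = 6(Δ_1 - Δ_0) = -24
Clamped end conditions give two more equations: 2h_0·m_0 + h_0·m_1 = 6(Δ_0 - g'(-2)) = -12 and h_1·m_1 + 2h_1·m_2 = 6(g'(1) - Δ_1) = -6.
Solving: m_0 = -13/3, m_1 = -10/3, m_2 = 1/6.
On [-1, 1], g(t) = 8 + 1/6·(t + 1) - 5/3·(t + 1)² + 7/24·(t + 1)³.
With (t + 1) = 3/2: g(1/2) = 351/64.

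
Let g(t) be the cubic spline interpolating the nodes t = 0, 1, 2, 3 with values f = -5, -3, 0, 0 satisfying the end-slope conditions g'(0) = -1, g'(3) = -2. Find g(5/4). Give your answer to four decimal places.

-2.1219

Write m_i for g''(x_i). With h_i = 1, 1, 1 and divided differences Δ_i = 2, 3, 0, the continuity of g' gives the tridiagonal system
  1·m_0 + 4·m_1 + 1·m_2 = 6(Δ_1 - Δ_0) = 6
  1·m_1 + 4·m_2 + 1·m_3 = 6(Δ_2 - Δ_1) = -18
Clamped end conditions give two more equations: 2h_0·m_0 + h_0·m_1 = 6(Δ_0 - g'(0)) = 18 and h_2·m_2 + 2h_2·m_3 = 6(g'(3) - Δ_2) = -12.
Hence m_0 = 134/15, m_1 = 2/15, m_2 = -52/15, m_3 = -64/15.
On [1, 2], g(t) = -3 + 53/15·(t - 1) + 1/15·(t - 1)² - 3/5·(t - 1)³.
With (t - 1) = 1/4: g(5/4) = -679/320.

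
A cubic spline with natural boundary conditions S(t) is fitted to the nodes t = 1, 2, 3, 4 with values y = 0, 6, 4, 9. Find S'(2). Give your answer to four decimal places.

0.8000

Put M_i = S'' at the i-th knot. Here h = (1, 1, 1) and Δ = (6, -2, 5), so the interior equations h_(i-1)·M_(i-1) + 2(h_(i-1)+h_i)·M_i + h_i·M_(i+1) = 6(Δ_i − Δ_(i-1)) read
  1·M_0 + 4·M_1 + 1·M_2 = 6(Δ_1 - Δ_0) = -48
  1·M_1 + 4·M_2 + 1·M_3 = 6(Δ_2 - Δ_1) = 42
Natural end conditions: M_0 = M_3 = 0.
Solving the tridiagonal system: M_0 = 0, M_1 = -78/5, M_2 = 72/5, M_3 = 0.
On [2, 3], S'(t) = b_1 + 2c_1·(t - 2) + 3d_1·(t - 2)² with b_1 = Δ_1 - h_1(2M_1 + M_2)/6 = 4/5, c_1 = M_1/2 = -39/5, d_1 = (M_2 - M_1)/(6h_1) = 5. So S'(2) = 4/5.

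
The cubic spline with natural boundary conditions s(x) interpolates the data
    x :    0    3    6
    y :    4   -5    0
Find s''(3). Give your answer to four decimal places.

2.3333

With M_i denoting the second derivative at x_i, h_i = 3, 3, and Δ_i = (y_(i+1) − y_i)/h_i = -3, 5/3:
  3·M_0 + 12·M_1 + 3·M_2 = 6(Δ_1 - Δ_0) = 28
Natural end conditions: M_0 = M_2 = 0.
Solving the tridiagonal system: M_0 = 0, M_1 = 7/3, M_2 = 0.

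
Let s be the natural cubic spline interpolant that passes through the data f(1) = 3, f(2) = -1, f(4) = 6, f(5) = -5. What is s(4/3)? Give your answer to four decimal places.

0.9815

Put M_i = s'' at the i-th knot. Here h = (1, 2, 1) and Δ = (-4, 7/2, -11), so the interior equations h_(i-1)·M_(i-1) + 2(h_(i-1)+h_i)·M_i + h_i·M_(i+1) = 6(Δ_i − Δ_(i-1)) read
  1·M_0 + 6·M_1 + 2·M_2 = 6(Δ_1 - Δ_0) = 45
  2·M_1 + 6·M_2 + 1·M_3 = 6(Δ_2 - Δ_1) = -87
Natural end conditions: M_0 = M_3 = 0.
Solving the tridiagonal system: M_0 = 0, M_1 = 111/8, M_2 = -153/8, M_3 = 0.
On [1, 2], s(x) = 3 - 101/16·(x - 1) + 0·(x - 1)² + 37/16·(x - 1)³.
With (x - 1) = 1/3: s(4/3) = 53/54.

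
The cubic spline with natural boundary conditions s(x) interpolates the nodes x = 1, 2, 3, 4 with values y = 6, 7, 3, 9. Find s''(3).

With M_i denoting the second derivative at x_i, h_i = 1, 1, 1, and Δ_i = (y_(i+1) − y_i)/h_i = 1, -4, 6:
  1·M_0 + 4·M_1 + 1·M_2 = 6(Δ_1 - Δ_0) = -30
  1·M_1 + 4·M_2 + 1·M_3 = 6(Δ_2 - Δ_1) = 60
Natural end conditions: M_0 = M_3 = 0.
Hence M_0 = 0, M_1 = -12, M_2 = 18, M_3 = 0.

18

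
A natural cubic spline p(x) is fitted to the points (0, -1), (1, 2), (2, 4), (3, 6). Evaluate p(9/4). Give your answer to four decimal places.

4.4781

Let M_i = p''(x_i). Step sizes h_i = 1, 1, 1; slopes of the chords Δ_i = (y_(i+1) - y_i)/h_i = 3, 2, 2.
  1·M_0 + 4·M_1 + 1·M_2 = 6(Δ_1 - Δ_0) = -6
  1·M_1 + 4·M_2 + 1·M_3 = 6(Δ_2 - Δ_1) = 0
Natural end conditions: M_0 = M_3 = 0.
Hence M_0 = 0, M_1 = -8/5, M_2 = 2/5, M_3 = 0.
On [2, 3], p(x) = 4 + 28/15·(x - 2) + 1/5·(x - 2)² - 1/15·(x - 2)³.
With (x - 2) = 1/4: p(9/4) = 1433/320.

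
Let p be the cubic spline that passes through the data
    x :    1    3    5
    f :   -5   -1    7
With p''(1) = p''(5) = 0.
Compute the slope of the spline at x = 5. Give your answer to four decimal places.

4.5000

Let m_i = p''(x_i). Step sizes h_i = 2, 2; slopes of the chords Δ_i = (y_(i+1) - y_i)/h_i = 2, 4.
  2·m_0 + 8·m_1 + 2·m_2 = 6(Δ_1 - Δ_0) = 12
Natural end conditions: m_0 = m_2 = 0.
Hence m_0 = 0, m_1 = 3/2, m_2 = 0.
On [3, 5], p'(x) = b_1 + 2c_1·(x - 3) + 3d_1·(x - 3)² with b_1 = Δ_1 - h_1(2m_1 + m_2)/6 = 3, c_1 = m_1/2 = 3/4, d_1 = (m_2 - m_1)/(6h_1) = -1/8. So p'(5) = 9/2.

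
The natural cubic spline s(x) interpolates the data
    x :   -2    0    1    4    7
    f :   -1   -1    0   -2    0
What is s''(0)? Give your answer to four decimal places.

1.3059

Write σ_i for s''(x_i). With h_i = 2, 1, 3, 3 and divided differences Δ_i = 0, 1, -2/3, 2/3, the continuity of s' gives the tridiagonal system
  2·σ_0 + 6·σ_1 + 1·σ_2 = 6(Δ_1 - Δ_0) = 6
  1·σ_1 + 8·σ_2 + 3·σ_3 = 6(Δ_2 - Δ_1) = -10
  3·σ_2 + 12·σ_3 + 3·σ_4 = 6(Δ_3 - Δ_2) = 8
Natural end conditions: σ_0 = σ_4 = 0.
Hence σ_0 = 0, σ_1 = 111/85, σ_2 = -156/85, σ_3 = 287/255, σ_4 = 0.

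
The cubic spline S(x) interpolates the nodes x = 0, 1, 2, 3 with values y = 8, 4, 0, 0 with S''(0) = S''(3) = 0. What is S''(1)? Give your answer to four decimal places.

Put M_i = S'' at the i-th knot. Here h = (1, 1, 1) and Δ = (-4, -4, 0), so the interior equations h_(i-1)·M_(i-1) + 2(h_(i-1)+h_i)·M_i + h_i·M_(i+1) = 6(Δ_i − Δ_(i-1)) read
  1·M_0 + 4·M_1 + 1·M_2 = 6(Δ_1 - Δ_0) = 0
  1·M_1 + 4·M_2 + 1·M_3 = 6(Δ_2 - Δ_1) = 24
Natural end conditions: M_0 = M_3 = 0.
Solving the tridiagonal system: M_0 = 0, M_1 = -8/5, M_2 = 32/5, M_3 = 0.

-1.6000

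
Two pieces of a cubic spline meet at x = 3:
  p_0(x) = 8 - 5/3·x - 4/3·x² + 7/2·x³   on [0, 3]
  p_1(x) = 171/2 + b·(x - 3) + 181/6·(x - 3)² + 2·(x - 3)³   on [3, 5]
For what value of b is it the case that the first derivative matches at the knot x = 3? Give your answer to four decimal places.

84.8333

p_0'(x) = -5/3 - 8/3·x + 21/2·x², so p_0'(3) = 509/6. On the right, p_1'(3) = b, so b = 509/6.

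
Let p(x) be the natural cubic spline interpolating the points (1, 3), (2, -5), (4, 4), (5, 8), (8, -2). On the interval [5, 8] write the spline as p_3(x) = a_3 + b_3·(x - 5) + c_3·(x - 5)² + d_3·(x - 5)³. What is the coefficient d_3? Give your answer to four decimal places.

Let M_i = p''(x_i). Step sizes h_i = 1, 2, 1, 3; slopes of the chords Δ_i = (y_(i+1) - y_i)/h_i = -8, 9/2, 4, -10/3.
  1·M_0 + 6·M_1 + 2·M_2 = 6(Δ_1 - Δ_0) = 75
  2·M_1 + 6·M_2 + 1·M_3 = 6(Δ_2 - Δ_1) = -3
  1·M_2 + 8·M_3 + 3·M_4 = 6(Δ_3 - Δ_2) = -44
Natural end conditions: M_0 = M_4 = 0.
Solving the tridiagonal system: M_0 = 0, M_1 = 697/50, M_2 = -108/25, M_3 = -124/25, M_4 = 0.
On [5, 8], with p_3(x) = a_3 + b_3·(x - 5) + c_3·(x - 5)² + d_3·(x - 5)³: c_3 = M_3/2 = -62/25, d_3 = (M_4 - M_3)/(6h_3) = 62/225, b_3 = Δ_3 - h_3(2M_3 + M_4)/6 = 122/75.

0.2756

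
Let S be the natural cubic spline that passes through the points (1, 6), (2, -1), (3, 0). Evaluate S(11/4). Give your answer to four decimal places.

Write M_i for S''(x_i). With h_i = 1, 1 and divided differences Δ_i = -7, 1, the continuity of S' gives the tridiagonal system
  1·M_0 + 4·M_1 + 1·M_2 = 6(Δ_1 - Δ_0) = 48
Natural end conditions: M_0 = M_2 = 0.
Forward elimination and back-substitution give M_0 = 0, M_1 = 12, M_2 = 0.
On [2, 3], S(x) = -1 - 3·(x - 2) + 6·(x - 2)² - 2·(x - 2)³.
With (x - 2) = 3/4: S(11/4) = -23/32.

-0.7188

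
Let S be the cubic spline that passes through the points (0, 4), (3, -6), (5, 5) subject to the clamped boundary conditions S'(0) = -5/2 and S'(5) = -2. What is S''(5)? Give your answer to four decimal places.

Write σ_i for S''(x_i). With h_i = 3, 2 and divided differences Δ_i = -10/3, 11/2, the continuity of S' gives the tridiagonal system
  3·σ_0 + 10·σ_1 + 2·σ_2 = 6(Δ_1 - Δ_0) = 53
Clamped end conditions give two more equations: 2h_0·σ_0 + h_0·σ_1 = 6(Δ_0 - S'(0)) = -5 and h_1·σ_1 + 2h_1·σ_2 = 6(S'(5) - Δ_1) = -45.
Solving: σ_0 = -181/30, σ_1 = 52/5, σ_2 = -329/20.

-16.4500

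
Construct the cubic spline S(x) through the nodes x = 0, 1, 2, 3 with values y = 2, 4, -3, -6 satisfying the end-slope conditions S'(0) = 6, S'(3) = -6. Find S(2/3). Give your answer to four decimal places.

4.5185

Write M_i for S''(x_i). With h_i = 1, 1, 1 and divided differences Δ_i = 2, -7, -3, the continuity of S' gives the tridiagonal system
  1·M_0 + 4·M_1 + 1·M_2 = 6(Δ_1 - Δ_0) = -54
  1·M_1 + 4·M_2 + 1·M_3 = 6(Δ_2 - Δ_1) = 24
Clamped end conditions give two more equations: 2h_0·M_0 + h_0·M_1 = 6(Δ_0 - S'(0)) = -24 and h_2·M_2 + 2h_2·M_3 = 6(S'(3) - Δ_2) = -18.
Forward elimination and back-substitution give M_0 = -4, M_1 = -16, M_2 = 14, M_3 = -16.
On [0, 1], S(x) = 2 + 6·x - 2·x² - 2·x³.
With x = 2/3: S(2/3) = 122/27.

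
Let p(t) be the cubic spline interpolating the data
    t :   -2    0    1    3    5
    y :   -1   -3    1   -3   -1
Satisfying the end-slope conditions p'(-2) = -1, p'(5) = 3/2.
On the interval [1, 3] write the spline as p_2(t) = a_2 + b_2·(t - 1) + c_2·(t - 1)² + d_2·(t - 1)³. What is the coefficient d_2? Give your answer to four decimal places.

Put M_i = p'' at the i-th knot. Here h = (2, 1, 2, 2) and Δ = (-1, 4, -2, 1), so the interior equations h_(i-1)·M_(i-1) + 2(h_(i-1)+h_i)·M_i + h_i·M_(i+1) = 6(Δ_i − Δ_(i-1)) read
  2·M_0 + 6·M_1 + 1·M_2 = 6(Δ_1 - Δ_0) = 30
  1·M_1 + 6·M_2 + 2·M_3 = 6(Δ_2 - Δ_1) = -36
  2·M_2 + 8·M_3 + 2·M_4 = 6(Δ_3 - Δ_2) = 18
Clamped end conditions give two more equations: 2h_0·M_0 + h_0·M_1 = 6(Δ_0 - p'(-2)) = 0 and h_3·M_3 + 2h_3·M_4 = 6(p'(5) - Δ_3) = 3.
Solving: M_0 = -475/122, M_1 = 475/61, M_2 = -545/61, M_3 = 599/122, M_4 = -104/61.
On [1, 3], with p_2(t) = a_2 + b_2·(t - 1) + c_2·(t - 1)² + d_2·(t - 1)³: c_2 = M_2/2 = -545/122, d_2 = (M_3 - M_2)/(6h_2) = 563/488, b_2 = Δ_2 - h_2(2M_2 + M_3)/6 = 283/122.

1.1537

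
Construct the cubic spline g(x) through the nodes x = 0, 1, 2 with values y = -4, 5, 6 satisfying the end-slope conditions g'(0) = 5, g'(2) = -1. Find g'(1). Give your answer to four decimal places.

Write M_i for g''(x_i). With h_i = 1, 1 and divided differences Δ_i = 9, 1, the continuity of g' gives the tridiagonal system
  1·M_0 + 4·M_1 + 1·M_2 = 6(Δ_1 - Δ_0) = -48
Clamped end conditions give two more equations: 2h_0·M_0 + h_0·M_1 = 6(Δ_0 - g'(0)) = 24 and h_1·M_1 + 2h_1·M_2 = 6(g'(2) - Δ_1) = -12.
Solving the tridiagonal system: M_0 = 21, M_1 = -18, M_2 = 3.
On [1, 2], g'(x) = b_1 + 2c_1·(x - 1) + 3d_1·(x - 1)² with b_1 = Δ_1 - h_1(2M_1 + M_2)/6 = 13/2, c_1 = M_1/2 = -9, d_1 = (M_2 - M_1)/(6h_1) = 7/2. So g'(1) = 13/2.

6.5000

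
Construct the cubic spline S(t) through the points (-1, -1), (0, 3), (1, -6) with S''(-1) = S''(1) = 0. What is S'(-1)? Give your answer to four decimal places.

7.2500

With σ_i denoting the second derivative at x_i, h_i = 1, 1, and Δ_i = (y_(i+1) − y_i)/h_i = 4, -9:
  1·σ_0 + 4·σ_1 + 1·σ_2 = 6(Δ_1 - Δ_0) = -78
Natural end conditions: σ_0 = σ_2 = 0.
Solving: σ_0 = 0, σ_1 = -39/2, σ_2 = 0.
On [-1, 0], S'(t) = b_0 + 2c_0·(t + 1) + 3d_0·(t + 1)² with b_0 = Δ_0 - h_0(2σ_0 + σ_1)/6 = 29/4, c_0 = σ_0/2 = 0, d_0 = (σ_1 - σ_0)/(6h_0) = -13/4. So S'(-1) = 29/4.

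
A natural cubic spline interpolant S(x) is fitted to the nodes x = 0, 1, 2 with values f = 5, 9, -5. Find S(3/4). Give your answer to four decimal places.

Let m_i = S''(x_i). Step sizes h_i = 1, 1; slopes of the chords Δ_i = (y_(i+1) - y_i)/h_i = 4, -14.
  1·m_0 + 4·m_1 + 1·m_2 = 6(Δ_1 - Δ_0) = -108
Natural end conditions: m_0 = m_2 = 0.
Solving the tridiagonal system: m_0 = 0, m_1 = -27, m_2 = 0.
On [0, 1], S(x) = 5 + 17/2·x + 0·x² - 9/2·x³.
With x = 3/4: S(3/4) = 1213/128.

9.4766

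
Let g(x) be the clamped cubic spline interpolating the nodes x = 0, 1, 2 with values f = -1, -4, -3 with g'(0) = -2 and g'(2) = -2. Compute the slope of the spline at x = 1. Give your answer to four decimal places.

Put σ_i = g'' at the i-th knot. Here h = (1, 1) and Δ = (-3, 1), so the interior equations h_(i-1)·σ_(i-1) + 2(h_(i-1)+h_i)·σ_i + h_i·σ_(i+1) = 6(Δ_i − Δ_(i-1)) read
  1·σ_0 + 4·σ_1 + 1·σ_2 = 6(Δ_1 - Δ_0) = 24
Clamped end conditions give two more equations: 2h_0·σ_0 + h_0·σ_1 = 6(Δ_0 - g'(0)) = -6 and h_1·σ_1 + 2h_1·σ_2 = 6(g'(2) - Δ_1) = -18.
Solving: σ_0 = -9, σ_1 = 12, σ_2 = -15.
On [1, 2], g'(x) = b_1 + 2c_1·(x - 1) + 3d_1·(x - 1)² with b_1 = Δ_1 - h_1(2σ_1 + σ_2)/6 = -1/2, c_1 = σ_1/2 = 6, d_1 = (σ_2 - σ_1)/(6h_1) = -9/2. So g'(1) = -1/2.

-0.5000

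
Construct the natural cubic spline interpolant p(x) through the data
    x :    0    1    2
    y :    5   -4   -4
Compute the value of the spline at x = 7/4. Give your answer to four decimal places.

-4.5273

With M_i denoting the second derivative at x_i, h_i = 1, 1, and Δ_i = (y_(i+1) − y_i)/h_i = -9, 0:
  1·M_0 + 4·M_1 + 1·M_2 = 6(Δ_1 - Δ_0) = 54
Natural end conditions: M_0 = M_2 = 0.
Solving the tridiagonal system: M_0 = 0, M_1 = 27/2, M_2 = 0.
On [1, 2], p(x) = -4 - 9/2·(x - 1) + 27/4·(x - 1)² - 9/4·(x - 1)³.
With (x - 1) = 3/4: p(7/4) = -1159/256.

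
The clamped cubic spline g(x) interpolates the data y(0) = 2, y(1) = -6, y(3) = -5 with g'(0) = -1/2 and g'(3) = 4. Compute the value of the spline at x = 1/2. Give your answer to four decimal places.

-1.0313

With m_i denoting the second derivative at x_i, h_i = 1, 2, and Δ_i = (y_(i+1) − y_i)/h_i = -8, 1/2:
  1·m_0 + 6·m_1 + 2·m_2 = 6(Δ_1 - Δ_0) = 51
Clamped end conditions give two more equations: 2h_0·m_0 + h_0·m_1 = 6(Δ_0 - g'(0)) = -45 and h_1·m_1 + 2h_1·m_2 = 6(g'(3) - Δ_1) = 21.
Solving: m_0 = -59/2, m_1 = 14, m_2 = -7/4.
On [0, 1], g(x) = 2 - 1/2·x - 59/4·x² + 29/4·x³.
With x = 1/2: g(1/2) = -33/32.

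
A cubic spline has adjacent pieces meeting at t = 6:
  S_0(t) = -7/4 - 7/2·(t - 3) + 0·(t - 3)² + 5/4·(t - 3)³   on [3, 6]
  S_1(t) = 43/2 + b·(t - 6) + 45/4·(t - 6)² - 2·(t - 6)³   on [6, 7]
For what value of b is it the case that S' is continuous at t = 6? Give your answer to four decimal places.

30.2500

S_0'(t) = -7/2 + 0·(t - 3) + 15/4·(t - 3)², so S_0'(6) = 121/4. On the right, S_1'(6) = b, so b = 121/4.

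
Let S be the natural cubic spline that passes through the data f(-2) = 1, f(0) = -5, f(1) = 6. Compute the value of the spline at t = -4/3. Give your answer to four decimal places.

With M_i denoting the second derivative at x_i, h_i = 2, 1, and Δ_i = (y_(i+1) − y_i)/h_i = -3, 11:
  2·M_0 + 6·M_1 + 1·M_2 = 6(Δ_1 - Δ_0) = 84
Natural end conditions: M_0 = M_2 = 0.
Solving the tridiagonal system: M_0 = 0, M_1 = 14, M_2 = 0.
On [-2, 0], S(t) = 1 - 23/3·(t + 2) + 0·(t + 2)² + 7/6·(t + 2)³.
With (t + 2) = 2/3: S(-4/3) = -305/81.

-3.7654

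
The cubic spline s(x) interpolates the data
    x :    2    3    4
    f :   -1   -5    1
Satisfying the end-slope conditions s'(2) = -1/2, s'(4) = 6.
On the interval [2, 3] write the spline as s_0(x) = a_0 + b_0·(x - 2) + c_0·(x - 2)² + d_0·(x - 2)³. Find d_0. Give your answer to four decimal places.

7.6250

Write M_i for s''(x_i). With h_i = 1, 1 and divided differences Δ_i = -4, 6, the continuity of s' gives the tridiagonal system
  1·M_0 + 4·M_1 + 1·M_2 = 6(Δ_1 - Δ_0) = 60
Clamped end conditions give two more equations: 2h_0·M_0 + h_0·M_1 = 6(Δ_0 - s'(2)) = -21 and h_1·M_1 + 2h_1·M_2 = 6(s'(4) - Δ_1) = 0.
Solving the tridiagonal system: M_0 = -89/4, M_1 = 47/2, M_2 = -47/4.
On [2, 3], with s_0(x) = a_0 + b_0·(x - 2) + c_0·(x - 2)² + d_0·(x - 2)³: c_0 = M_0/2 = -89/8, d_0 = (M_1 - M_0)/(6h_0) = 61/8, b_0 = Δ_0 - h_0(2M_0 + M_1)/6 = -1/2.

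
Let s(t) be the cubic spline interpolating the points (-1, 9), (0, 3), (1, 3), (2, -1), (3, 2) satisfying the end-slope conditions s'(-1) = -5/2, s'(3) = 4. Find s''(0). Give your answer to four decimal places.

Write σ_i for s''(x_i). With h_i = 1, 1, 1, 1 and divided differences Δ_i = -6, 0, -4, 3, the continuity of s' gives the tridiagonal system
  1·σ_0 + 4·σ_1 + 1·σ_2 = 6(Δ_1 - Δ_0) = 36
  1·σ_1 + 4·σ_2 + 1·σ_3 = 6(Δ_2 - Δ_1) = -24
  1·σ_2 + 4·σ_3 + 1·σ_4 = 6(Δ_3 - Δ_2) = 42
Clamped end conditions give two more equations: 2h_0·σ_0 + h_0·σ_1 = 6(Δ_0 - s'(-1)) = -21 and h_3·σ_3 + 2h_3·σ_4 = 6(s'(3) - Δ_3) = 6.
Solving the tridiagonal system: σ_0 = -1073/56, σ_1 = 485/28, σ_2 = -113/8, σ_3 = 425/28, σ_4 = -257/56.

17.3214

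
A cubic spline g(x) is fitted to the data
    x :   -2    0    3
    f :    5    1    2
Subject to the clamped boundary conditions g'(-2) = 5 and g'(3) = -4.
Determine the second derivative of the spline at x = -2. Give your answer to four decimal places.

Let m_i = g''(x_i). Step sizes h_i = 2, 3; slopes of the chords Δ_i = (y_(i+1) - y_i)/h_i = -2, 1/3.
  2·m_0 + 10·m_1 + 3·m_2 = 6(Δ_1 - Δ_0) = 14
Clamped end conditions give two more equations: 2h_0·m_0 + h_0·m_1 = 6(Δ_0 - g'(-2)) = -42 and h_1·m_1 + 2h_1·m_2 = 6(g'(3) - Δ_1) = -26.
Solving: m_0 = -137/10, m_1 = 32/5, m_2 = -113/15.

-13.7000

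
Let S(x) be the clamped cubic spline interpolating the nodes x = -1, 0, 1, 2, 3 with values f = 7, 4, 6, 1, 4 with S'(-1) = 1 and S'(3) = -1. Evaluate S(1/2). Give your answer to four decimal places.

Let σ_i = S''(x_i). Step sizes h_i = 1, 1, 1, 1; slopes of the chords Δ_i = (y_(i+1) - y_i)/h_i = -3, 2, -5, 3.
  1·σ_0 + 4·σ_1 + 1·σ_2 = 6(Δ_1 - Δ_0) = 30
  1·σ_1 + 4·σ_2 + 1·σ_3 = 6(Δ_2 - Δ_1) = -42
  1·σ_2 + 4·σ_3 + 1·σ_4 = 6(Δ_3 - Δ_2) = 48
Clamped end conditions give two more equations: 2h_0·σ_0 + h_0·σ_1 = 6(Δ_0 - S'(-1)) = -24 and h_3·σ_3 + 2h_3·σ_4 = 6(S'(3) - Δ_3) = -24.
Forward elimination and back-substitution give σ_0 = -587/28, σ_1 = 251/14, σ_2 = -83/4, σ_3 = 323/14, σ_4 = -659/28.
On [0, 1], S(x) = 4 - 29/56·x + 251/28·x² - 361/56·x³.
With x = 1/2: S(1/2) = 2319/448.

5.1763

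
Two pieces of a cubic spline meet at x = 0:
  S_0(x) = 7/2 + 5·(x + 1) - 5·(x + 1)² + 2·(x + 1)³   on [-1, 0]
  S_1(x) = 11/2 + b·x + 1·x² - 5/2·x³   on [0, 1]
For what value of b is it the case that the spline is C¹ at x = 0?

S_0'(x) = 5 - 10·(x + 1) + 6·(x + 1)², so S_0'(0) = 1. On the right, S_1'(0) = b, so b = 1.

1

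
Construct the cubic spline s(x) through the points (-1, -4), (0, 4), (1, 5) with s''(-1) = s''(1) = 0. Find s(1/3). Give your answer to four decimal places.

4.9815

Put M_i = s'' at the i-th knot. Here h = (1, 1) and Δ = (8, 1), so the interior equations h_(i-1)·M_(i-1) + 2(h_(i-1)+h_i)·M_i + h_i·M_(i+1) = 6(Δ_i − Δ_(i-1)) read
  1·M_0 + 4·M_1 + 1·M_2 = 6(Δ_1 - Δ_0) = -42
Natural end conditions: M_0 = M_2 = 0.
Forward elimination and back-substitution give M_0 = 0, M_1 = -21/2, M_2 = 0.
On [0, 1], s(x) = 4 + 9/2·x - 21/4·x² + 7/4·x³.
With x = 1/3: s(1/3) = 269/54.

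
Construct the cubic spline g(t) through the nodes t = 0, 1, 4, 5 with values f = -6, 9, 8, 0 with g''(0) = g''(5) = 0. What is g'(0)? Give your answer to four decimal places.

16.8121

Put M_i = g'' at the i-th knot. Here h = (1, 3, 1) and Δ = (15, -1/3, -8), so the interior equations h_(i-1)·M_(i-1) + 2(h_(i-1)+h_i)·M_i + h_i·M_(i+1) = 6(Δ_i − Δ_(i-1)) read
  1·M_0 + 8·M_1 + 3·M_2 = 6(Δ_1 - Δ_0) = -92
  3·M_1 + 8·M_2 + 1·M_3 = 6(Δ_2 - Δ_1) = -46
Natural end conditions: M_0 = M_3 = 0.
Hence M_0 = 0, M_1 = -598/55, M_2 = -92/55, M_3 = 0.
On [0, 1], g'(t) = b_0 + 2c_0·t + 3d_0·t² with b_0 = Δ_0 - h_0(2M_0 + M_1)/6 = 2774/165, c_0 = M_0/2 = 0, d_0 = (M_1 - M_0)/(6h_0) = -299/165. So g'(0) = 2774/165.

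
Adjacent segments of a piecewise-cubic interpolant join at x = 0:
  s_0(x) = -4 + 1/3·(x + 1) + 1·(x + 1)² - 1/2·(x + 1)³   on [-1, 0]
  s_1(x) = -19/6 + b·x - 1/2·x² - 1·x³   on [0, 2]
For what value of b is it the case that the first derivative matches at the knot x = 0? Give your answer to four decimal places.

0.8333

s_0'(x) = 1/3 + 2·(x + 1) - 3/2·(x + 1)², so s_0'(0) = 5/6. On the right, s_1'(0) = b, so b = 5/6.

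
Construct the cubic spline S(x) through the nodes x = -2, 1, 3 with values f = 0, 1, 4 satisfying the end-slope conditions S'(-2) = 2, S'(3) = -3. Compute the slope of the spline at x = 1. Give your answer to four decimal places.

Put M_i = S'' at the i-th knot. Here h = (3, 2) and Δ = (1/3, 3/2), so the interior equations h_(i-1)·M_(i-1) + 2(h_(i-1)+h_i)·M_i + h_i·M_(i+1) = 6(Δ_i − Δ_(i-1)) read
  3·M_0 + 10·M_1 + 2·M_2 = 6(Δ_1 - Δ_0) = 7
Clamped end conditions give two more equations: 2h_0·M_0 + h_0·M_1 = 6(Δ_0 - S'(-2)) = -10 and h_1·M_1 + 2h_1·M_2 = 6(S'(3) - Δ_1) = -27.
Solving: M_0 = -101/30, M_1 = 17/5, M_2 = -169/20.
On [1, 3], S'(x) = b_1 + 2c_1·(x - 1) + 3d_1·(x - 1)² with b_1 = Δ_1 - h_1(2M_1 + M_2)/6 = 41/20, c_1 = M_1/2 = 17/10, d_1 = (M_2 - M_1)/(6h_1) = -79/80. So S'(1) = 41/20.

2.0500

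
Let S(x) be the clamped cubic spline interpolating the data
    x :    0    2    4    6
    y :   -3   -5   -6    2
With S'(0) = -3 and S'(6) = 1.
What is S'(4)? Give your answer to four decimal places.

2.6333

With M_i denoting the second derivative at x_i, h_i = 2, 2, 2, and Δ_i = (y_(i+1) − y_i)/h_i = -1, -1/2, 4:
  2·M_0 + 8·M_1 + 2·M_2 = 6(Δ_1 - Δ_0) = 3
  2·M_1 + 8·M_2 + 2·M_3 = 6(Δ_2 - Δ_1) = 27
Clamped end conditions give two more equations: 2h_0·M_0 + h_0·M_1 = 6(Δ_0 - S'(0)) = 12 and h_2·M_2 + 2h_2·M_3 = 6(S'(6) - Δ_2) = -18.
Solving: M_0 = 121/30, M_1 = -31/15, M_2 = 86/15, M_3 = -221/30.
On [4, 6], S'(x) = b_2 + 2c_2·(x - 4) + 3d_2·(x - 4)² with b_2 = Δ_2 - h_2(2M_2 + M_3)/6 = 79/30, c_2 = M_2/2 = 43/15, d_2 = (M_3 - M_2)/(6h_2) = -131/120. So S'(4) = 79/30.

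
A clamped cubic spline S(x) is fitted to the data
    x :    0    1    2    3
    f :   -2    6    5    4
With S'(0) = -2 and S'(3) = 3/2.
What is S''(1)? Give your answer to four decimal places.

Let m_i = S''(x_i). Step sizes h_i = 1, 1, 1; slopes of the chords Δ_i = (y_(i+1) - y_i)/h_i = 8, -1, -1.
  1·m_0 + 4·m_1 + 1·m_2 = 6(Δ_1 - Δ_0) = -54
  1·m_1 + 4·m_2 + 1·m_3 = 6(Δ_2 - Δ_1) = 0
Clamped end conditions give two more equations: 2h_0·m_0 + h_0·m_1 = 6(Δ_0 - S'(0)) = 60 and h_2·m_2 + 2h_2·m_3 = 6(S'(3) - Δ_2) = 15.
Hence m_0 = 641/15, m_1 = -382/15, m_2 = 77/15, m_3 = 74/15.

-25.4667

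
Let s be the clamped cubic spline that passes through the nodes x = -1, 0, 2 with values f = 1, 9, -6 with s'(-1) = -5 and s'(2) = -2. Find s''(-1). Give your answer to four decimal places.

55.5000

Put M_i = s'' at the i-th knot. Here h = (1, 2) and Δ = (8, -15/2), so the interior equations h_(i-1)·M_(i-1) + 2(h_(i-1)+h_i)·M_i + h_i·M_(i+1) = 6(Δ_i − Δ_(i-1)) read
  1·M_0 + 6·M_1 + 2·M_2 = 6(Δ_1 - Δ_0) = -93
Clamped end conditions give two more equations: 2h_0·M_0 + h_0·M_1 = 6(Δ_0 - s'(-1)) = 78 and h_1·M_1 + 2h_1·M_2 = 6(s'(2) - Δ_1) = 33.
Solving the tridiagonal system: M_0 = 111/2, M_1 = -33, M_2 = 99/4.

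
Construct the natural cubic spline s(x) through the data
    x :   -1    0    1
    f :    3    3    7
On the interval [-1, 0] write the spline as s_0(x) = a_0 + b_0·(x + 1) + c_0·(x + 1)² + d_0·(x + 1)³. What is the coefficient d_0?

Put M_i = s'' at the i-th knot. Here h = (1, 1) and Δ = (0, 4), so the interior equations h_(i-1)·M_(i-1) + 2(h_(i-1)+h_i)·M_i + h_i·M_(i+1) = 6(Δ_i − Δ_(i-1)) read
  1·M_0 + 4·M_1 + 1·M_2 = 6(Δ_1 - Δ_0) = 24
Natural end conditions: M_0 = M_2 = 0.
Solving: M_0 = 0, M_1 = 6, M_2 = 0.
On [-1, 0], with s_0(x) = a_0 + b_0·(x + 1) + c_0·(x + 1)² + d_0·(x + 1)³: c_0 = M_0/2 = 0, d_0 = (M_1 - M_0)/(6h_0) = 1, b_0 = Δ_0 - h_0(2M_0 + M_1)/6 = -1.

1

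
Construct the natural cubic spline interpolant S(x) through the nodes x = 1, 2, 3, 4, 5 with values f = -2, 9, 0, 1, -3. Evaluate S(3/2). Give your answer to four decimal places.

Put m_i = S'' at the i-th knot. Here h = (1, 1, 1, 1) and Δ = (11, -9, 1, -4), so the interior equations h_(i-1)·m_(i-1) + 2(h_(i-1)+h_i)·m_i + h_i·m_(i+1) = 6(Δ_i − Δ_(i-1)) read
  1·m_0 + 4·m_1 + 1·m_2 = 6(Δ_1 - Δ_0) = -120
  1·m_1 + 4·m_2 + 1·m_3 = 6(Δ_2 - Δ_1) = 60
  1·m_2 + 4·m_3 + 1·m_4 = 6(Δ_3 - Δ_2) = -30
Natural end conditions: m_0 = m_4 = 0.
Solving: m_0 = 0, m_1 = -1035/28, m_2 = 195/7, m_3 = -405/28, m_4 = 0.
On [1, 2], S(x) = -2 + 961/56·(x - 1) + 0·(x - 1)² - 345/56·(x - 1)³.
With (x - 1) = 1/2: S(3/2) = 2603/448.

5.8103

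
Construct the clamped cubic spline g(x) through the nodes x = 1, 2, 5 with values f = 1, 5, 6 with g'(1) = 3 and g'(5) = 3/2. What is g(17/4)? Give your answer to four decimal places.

Let σ_i = g''(x_i). Step sizes h_i = 1, 3; slopes of the chords Δ_i = (y_(i+1) - y_i)/h_i = 4, 1/3.
  1·σ_0 + 8·σ_1 + 3·σ_2 = 6(Δ_1 - Δ_0) = -22
Clamped end conditions give two more equations: 2h_0·σ_0 + h_0·σ_1 = 6(Δ_0 - g'(1)) = 6 and h_1·σ_1 + 2h_1·σ_2 = 6(g'(5) - Δ_1) = 7.
Solving the tridiagonal system: σ_0 = 43/8, σ_1 = -19/4, σ_2 = 85/24.
On [2, 5], g(x) = 5 + 53/16·(x - 2) - 19/8·(x - 2)² + 199/432·(x - 2)³.
With (x - 2) = 9/4: g(17/4) = 5813/1024.

5.6768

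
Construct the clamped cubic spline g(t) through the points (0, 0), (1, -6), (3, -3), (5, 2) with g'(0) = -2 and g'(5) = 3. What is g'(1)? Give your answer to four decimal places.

-5.1739

Let M_i = g''(x_i). Step sizes h_i = 1, 2, 2; slopes of the chords Δ_i = (y_(i+1) - y_i)/h_i = -6, 3/2, 5/2.
  1·M_0 + 6·M_1 + 2·M_2 = 6(Δ_1 - Δ_0) = 45
  2·M_1 + 8·M_2 + 2·M_3 = 6(Δ_2 - Δ_1) = 6
Clamped end conditions give two more equations: 2h_0·M_0 + h_0·M_1 = 6(Δ_0 - g'(0)) = -24 and h_2·M_2 + 2h_2·M_3 = 6(g'(5) - Δ_2) = 3.
Hence M_0 = -406/23, M_1 = 260/23, M_2 = -119/46, M_3 = 47/23.
On [1, 3], g'(t) = b_1 + 2c_1·(t - 1) + 3d_1·(t - 1)² with b_1 = Δ_1 - h_1(2M_1 + M_2)/6 = -119/23, c_1 = M_1/2 = 130/23, d_1 = (M_2 - M_1)/(6h_1) = -213/184. So g'(1) = -119/23.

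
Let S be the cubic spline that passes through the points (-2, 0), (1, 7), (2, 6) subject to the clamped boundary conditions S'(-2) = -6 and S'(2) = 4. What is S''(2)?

Put M_i = S'' at the i-th knot. Here h = (3, 1) and Δ = (7/3, -1), so the interior equations h_(i-1)·M_(i-1) + 2(h_(i-1)+h_i)·M_i + h_i·M_(i+1) = 6(Δ_i − Δ_(i-1)) read
  3·M_0 + 8·M_1 + 1·M_2 = 6(Δ_1 - Δ_0) = -20
Clamped end conditions give two more equations: 2h_0·M_0 + h_0·M_1 = 6(Δ_0 - S'(-2)) = 50 and h_1·M_1 + 2h_1·M_2 = 6(S'(2) - Δ_1) = 30.
Solving: M_0 = 40/3, M_1 = -10, M_2 = 20.

20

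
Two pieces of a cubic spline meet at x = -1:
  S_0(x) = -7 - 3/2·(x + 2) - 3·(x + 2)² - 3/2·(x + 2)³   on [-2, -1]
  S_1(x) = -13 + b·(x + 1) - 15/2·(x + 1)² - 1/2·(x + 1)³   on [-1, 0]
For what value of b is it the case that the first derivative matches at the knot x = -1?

S_0'(x) = -3/2 - 6·(x + 2) - 9/2·(x + 2)², so S_0'(-1) = -12. On the right, S_1'(-1) = b, so b = -12.

-12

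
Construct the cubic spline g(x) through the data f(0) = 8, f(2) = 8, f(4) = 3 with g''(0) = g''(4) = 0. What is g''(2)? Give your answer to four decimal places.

-1.8750

With m_i denoting the second derivative at x_i, h_i = 2, 2, and Δ_i = (y_(i+1) − y_i)/h_i = 0, -5/2:
  2·m_0 + 8·m_1 + 2·m_2 = 6(Δ_1 - Δ_0) = -15
Natural end conditions: m_0 = m_2 = 0.
Solving the tridiagonal system: m_0 = 0, m_1 = -15/8, m_2 = 0.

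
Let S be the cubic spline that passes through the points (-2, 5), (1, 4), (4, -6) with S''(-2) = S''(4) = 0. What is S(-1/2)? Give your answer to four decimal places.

5.3438

Let M_i = S''(x_i). Step sizes h_i = 3, 3; slopes of the chords Δ_i = (y_(i+1) - y_i)/h_i = -1/3, -10/3.
  3·M_0 + 12·M_1 + 3·M_2 = 6(Δ_1 - Δ_0) = -18
Natural end conditions: M_0 = M_2 = 0.
Solving: M_0 = 0, M_1 = -3/2, M_2 = 0.
On [-2, 1], S(x) = 5 + 5/12·(x + 2) + 0·(x + 2)² - 1/12·(x + 2)³.
With (x + 2) = 3/2: S(-1/2) = 171/32.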